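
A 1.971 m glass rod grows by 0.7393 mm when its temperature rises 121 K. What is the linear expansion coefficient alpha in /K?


Rearrange dL = alpha * L0 * dT for alpha:
  alpha = dL / (L0 * dT)
  alpha = (0.7393 / 1000) / (1.971 * 121) = 0.0000031 /K = 3.1 x 10^-6 /K

3.1 x 10^-6 /K


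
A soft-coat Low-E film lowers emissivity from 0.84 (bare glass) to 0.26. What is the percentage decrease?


Percentage reduction = (1 - coated/uncoated) * 100
  Ratio = 0.26 / 0.84 = 0.3095
  Reduction = (1 - 0.3095) * 100 = 69.0%

69.0%


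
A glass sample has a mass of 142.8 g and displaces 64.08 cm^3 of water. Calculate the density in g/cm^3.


Use the definition of density:
  rho = mass / volume
  rho = 142.8 / 64.08 = 2.228 g/cm^3

2.228 g/cm^3


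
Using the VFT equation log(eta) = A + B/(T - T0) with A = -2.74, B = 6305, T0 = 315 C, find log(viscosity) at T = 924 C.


VFT equation: log(eta) = A + B / (T - T0)
  T - T0 = 924 - 315 = 609
  B / (T - T0) = 6305 / 609 = 10.353
  log(eta) = -2.74 + 10.353 = 7.613

7.613


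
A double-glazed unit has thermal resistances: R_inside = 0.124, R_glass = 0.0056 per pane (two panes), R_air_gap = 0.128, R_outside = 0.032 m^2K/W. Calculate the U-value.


Total thermal resistance (series):
  R_total = R_in + R_glass + R_air + R_glass + R_out
  R_total = 0.124 + 0.0056 + 0.128 + 0.0056 + 0.032 = 0.2952 m^2K/W
U-value = 1 / R_total = 1 / 0.2952 = 3.388 W/m^2K

3.388 W/m^2K


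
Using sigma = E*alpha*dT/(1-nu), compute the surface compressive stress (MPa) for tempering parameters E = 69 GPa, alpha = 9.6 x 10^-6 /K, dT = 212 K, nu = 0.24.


Tempering stress: sigma = E * alpha * dT / (1 - nu)
  E (MPa) = 69 * 1000 = 69000
  Numerator = 69000 * (9.6 x 10^-6) * 212 = 140.4288
  Denominator = 1 - 0.24 = 0.76
  sigma = 140.4288 / 0.76 = 184.8 MPa

184.8 MPa


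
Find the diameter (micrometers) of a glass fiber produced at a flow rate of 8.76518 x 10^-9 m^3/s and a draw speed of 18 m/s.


Cross-sectional area from continuity:
  A = Q / v = 8.76518 x 10^-9 / 18 = 4.869544 x 10^-10 m^2
Diameter from circular cross-section:
  d = sqrt(4A / pi) * 10^6 (m -> um)
  d = sqrt(4 * 4.869544 x 10^-10 / pi) * 10^6 = 24.9 um

24.9 um


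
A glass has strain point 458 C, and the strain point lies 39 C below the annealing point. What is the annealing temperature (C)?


T_anneal = T_strain + gap:
  T_anneal = 458 + 39 = 497 C

497 C


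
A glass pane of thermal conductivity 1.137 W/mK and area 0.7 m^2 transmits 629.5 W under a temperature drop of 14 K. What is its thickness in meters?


Fourier's law: t = k * A * dT / Q
  t = 1.137 * 0.7 * 14 / 629.5
  t = 11.1426 / 629.5 = 0.0177 m

0.0177 m


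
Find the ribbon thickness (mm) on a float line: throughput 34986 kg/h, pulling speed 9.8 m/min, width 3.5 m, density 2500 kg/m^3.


Ribbon cross-section from mass balance:
  Volume rate = throughput / density = 34986 / 2500 = 13.9944 m^3/h
  thickness = volume rate / (speed * 60 * width), i.e.
  thickness = throughput / (60 * speed * width * density) * 1000
  thickness = 34986 / (60 * 9.8 * 3.5 * 2500) * 1000 = 6.8 mm

6.8 mm


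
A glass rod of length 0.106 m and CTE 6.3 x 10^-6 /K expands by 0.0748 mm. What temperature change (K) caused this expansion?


Rearrange dL = alpha * L0 * dT for dT:
  dT = dL / (alpha * L0)
  dL (m) = 0.0748 / 1000 = 0.0000748
  dT = 0.0000748 / ((6.3 x 10^-6) * 0.106) = 112.0 K

112.0 K


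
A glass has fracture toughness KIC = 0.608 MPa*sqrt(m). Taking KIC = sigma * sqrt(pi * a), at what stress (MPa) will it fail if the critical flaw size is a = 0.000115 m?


Rearrange KIC = sigma * sqrt(pi * a):
  sigma = KIC / sqrt(pi * a)
  sqrt(pi * 0.000115) = 0.019007
  sigma = 0.608 / 0.019007 = 31.99 MPa

31.99 MPa


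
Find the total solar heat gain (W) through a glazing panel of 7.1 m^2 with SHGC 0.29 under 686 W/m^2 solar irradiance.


Solar heat gain: Q = Area * SHGC * Irradiance
  Q = 7.1 * 0.29 * 686 = 1412.5 W

1412.5 W


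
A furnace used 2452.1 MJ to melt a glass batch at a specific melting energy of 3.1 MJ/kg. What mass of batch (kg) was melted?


Rearrange E = m * s for m:
  m = E / s
  m = 2452.1 / 3.1 = 791.0 kg

791.0 kg


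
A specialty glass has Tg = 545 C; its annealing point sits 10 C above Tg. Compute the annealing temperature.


The annealing temperature is Tg plus the offset:
  T_anneal = 545 + 10 = 555 C

555 C


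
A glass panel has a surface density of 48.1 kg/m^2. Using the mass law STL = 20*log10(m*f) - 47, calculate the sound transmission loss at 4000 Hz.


Mass law: STL = 20 * log10(m * f) - 47
  m * f = 48.1 * 4000 = 192400
  log10(192400) = 5.28421
  STL = 20 * 5.28421 - 47 = 105.6842 - 47 = 58.7 dB

58.7 dB


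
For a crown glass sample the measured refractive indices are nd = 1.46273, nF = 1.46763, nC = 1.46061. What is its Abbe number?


Abbe number formula: Vd = (nd - 1) / (nF - nC)
  nd - 1 = 1.46273 - 1 = 0.46273
  nF - nC = 1.46763 - 1.46061 = 0.00702
  Vd = 0.46273 / 0.00702 = 65.92

65.92


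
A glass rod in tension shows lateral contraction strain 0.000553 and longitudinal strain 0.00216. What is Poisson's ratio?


Poisson's ratio: nu = lateral strain / axial strain
  nu = 0.000553 / 0.00216 = 0.256

0.256


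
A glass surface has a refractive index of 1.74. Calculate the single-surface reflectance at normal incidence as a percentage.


Fresnel reflectance at normal incidence:
  R = ((n - 1)/(n + 1))^2
  (n - 1)/(n + 1) = (1.74 - 1)/(1.74 + 1) = 0.270073
  R = 0.270073^2 = 0.0729394
  R(%) = 0.0729394 * 100 = 7.294%

7.294%


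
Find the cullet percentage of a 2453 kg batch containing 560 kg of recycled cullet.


Cullet ratio = (cullet mass / total batch mass) * 100
  Ratio = 560 / 2453 * 100 = 22.83%

22.83%


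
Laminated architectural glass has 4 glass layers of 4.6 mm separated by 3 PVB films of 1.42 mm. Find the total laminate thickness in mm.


Total thickness = glass contribution + PVB contribution
  Glass: 4 * 4.6 = 18.4 mm
  PVB: 3 * 1.42 = 4.26 mm
  Total = 18.4 + 4.26 = 22.66 mm

22.66 mm


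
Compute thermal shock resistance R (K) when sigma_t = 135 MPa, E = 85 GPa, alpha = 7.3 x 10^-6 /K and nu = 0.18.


Thermal shock resistance: R = sigma * (1 - nu) / (E * alpha)
  Numerator = 135 * (1 - 0.18) = 110.7
  Denominator = 85 * 1000 * (7.3 x 10^-6) = 0.6205
  R = 110.7 / 0.6205 = 178.4 K

178.4 K


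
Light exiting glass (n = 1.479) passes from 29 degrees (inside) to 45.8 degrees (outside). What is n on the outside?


Apply Snell's law: n1 * sin(theta1) = n2 * sin(theta2)
  n2 = n1 * sin(theta1) / sin(theta2)
  sin(29) = 0.48481
  sin(45.8) = 0.716911
  n2 = 1.479 * 0.48481 / 0.716911 = 1.0002

1.0002


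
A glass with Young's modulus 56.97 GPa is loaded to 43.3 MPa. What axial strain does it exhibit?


Rearrange E = sigma / epsilon:
  epsilon = sigma / E
  E (MPa) = 56.97 * 1000 = 56970
  epsilon = 43.3 / 56970 = 0.00076

0.00076


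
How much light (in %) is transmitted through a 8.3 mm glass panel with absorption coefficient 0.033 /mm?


Beer-Lambert law: T = exp(-alpha * thickness)
  exponent = -0.033 * 8.3 = -0.2739
  T = exp(-0.2739) = 0.7604
  Percentage = 0.7604 * 100 = 76.04%

76.04%


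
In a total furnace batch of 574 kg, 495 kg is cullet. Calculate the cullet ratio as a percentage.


Cullet ratio = (cullet mass / total batch mass) * 100
  Ratio = 495 / 574 * 100 = 86.24%

86.24%


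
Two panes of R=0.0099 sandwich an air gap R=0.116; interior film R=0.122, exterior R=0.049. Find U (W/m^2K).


Total thermal resistance (series):
  R_total = R_in + R_glass + R_air + R_glass + R_out
  R_total = 0.122 + 0.0099 + 0.116 + 0.0099 + 0.049 = 0.3068 m^2K/W
U-value = 1 / R_total = 1 / 0.3068 = 3.259 W/m^2K

3.259 W/m^2K


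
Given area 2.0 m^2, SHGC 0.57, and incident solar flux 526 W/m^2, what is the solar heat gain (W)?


Solar heat gain: Q = Area * SHGC * Irradiance
  Q = 2.0 * 0.57 * 526 = 599.6 W

599.6 W


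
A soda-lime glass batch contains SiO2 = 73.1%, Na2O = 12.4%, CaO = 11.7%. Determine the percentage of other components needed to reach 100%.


Sum the three major oxides:
  SiO2 + Na2O + CaO = 73.1 + 12.4 + 11.7 = 97.2%
Subtract from 100%:
  Others = 100 - 97.2 = 2.8%

2.8%


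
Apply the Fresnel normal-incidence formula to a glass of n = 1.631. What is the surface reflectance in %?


Fresnel reflectance at normal incidence:
  R = ((n - 1)/(n + 1))^2
  (n - 1)/(n + 1) = (1.631 - 1)/(1.631 + 1) = 0.239833
  R = 0.239833^2 = 0.0575199
  R(%) = 0.0575199 * 100 = 5.752%

5.752%


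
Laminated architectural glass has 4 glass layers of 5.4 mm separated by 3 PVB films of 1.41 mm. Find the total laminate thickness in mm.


Total thickness = glass contribution + PVB contribution
  Glass: 4 * 5.4 = 21.6 mm
  PVB: 3 * 1.41 = 4.23 mm
  Total = 21.6 + 4.23 = 25.83 mm

25.83 mm


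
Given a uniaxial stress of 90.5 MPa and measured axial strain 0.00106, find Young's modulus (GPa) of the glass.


Young's modulus: E = stress / strain
  E = 90.5 MPa / 0.00106 = 85377.36 MPa
Convert to GPa: 85377.36 / 1000 = 85.38 GPa

85.38 GPa


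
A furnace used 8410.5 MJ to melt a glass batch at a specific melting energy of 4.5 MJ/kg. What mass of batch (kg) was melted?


Rearrange E = m * s for m:
  m = E / s
  m = 8410.5 / 4.5 = 1869.0 kg

1869.0 kg


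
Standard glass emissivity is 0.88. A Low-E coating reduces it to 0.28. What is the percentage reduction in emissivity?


Percentage reduction = (1 - coated/uncoated) * 100
  Ratio = 0.28 / 0.88 = 0.3182
  Reduction = (1 - 0.3182) * 100 = 68.2%

68.2%


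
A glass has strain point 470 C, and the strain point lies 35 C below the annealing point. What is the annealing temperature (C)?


T_anneal = T_strain + gap:
  T_anneal = 470 + 35 = 505 C

505 C


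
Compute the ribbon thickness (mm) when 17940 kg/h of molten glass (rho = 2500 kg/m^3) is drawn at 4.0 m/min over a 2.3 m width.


Ribbon cross-section from mass balance:
  Volume rate = throughput / density = 17940 / 2500 = 7.176 m^3/h
  thickness = volume rate / (speed * 60 * width), i.e.
  thickness = throughput / (60 * speed * width * density) * 1000
  thickness = 17940 / (60 * 4.0 * 2.3 * 2500) * 1000 = 13.0 mm

13.0 mm


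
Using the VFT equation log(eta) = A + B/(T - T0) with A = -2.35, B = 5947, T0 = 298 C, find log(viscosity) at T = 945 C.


VFT equation: log(eta) = A + B / (T - T0)
  T - T0 = 945 - 298 = 647
  B / (T - T0) = 5947 / 647 = 9.192
  log(eta) = -2.35 + 9.192 = 6.842

6.842


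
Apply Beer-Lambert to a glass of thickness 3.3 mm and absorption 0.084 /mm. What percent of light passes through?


Beer-Lambert law: T = exp(-alpha * thickness)
  exponent = -0.084 * 3.3 = -0.2772
  T = exp(-0.2772) = 0.7579
  Percentage = 0.7579 * 100 = 75.79%

75.79%


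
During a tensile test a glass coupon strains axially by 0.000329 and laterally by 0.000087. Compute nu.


Poisson's ratio: nu = lateral strain / axial strain
  nu = 0.000087 / 0.000329 = 0.2644

0.2644


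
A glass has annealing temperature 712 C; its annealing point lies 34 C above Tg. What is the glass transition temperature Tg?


Rearrange T_anneal = Tg + offset for Tg:
  Tg = T_anneal - offset = 712 - 34 = 678 C

678 C


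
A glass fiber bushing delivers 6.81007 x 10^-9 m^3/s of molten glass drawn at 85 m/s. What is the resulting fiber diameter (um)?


Cross-sectional area from continuity:
  A = Q / v = 6.81007 x 10^-9 / 85 = 8.011847 x 10^-11 m^2
Diameter from circular cross-section:
  d = sqrt(4A / pi) * 10^6 (m -> um)
  d = sqrt(4 * 8.011847 x 10^-11 / pi) * 10^6 = 10.1 um

10.1 um


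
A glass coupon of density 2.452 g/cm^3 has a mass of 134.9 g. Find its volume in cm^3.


Rearrange rho = m / V:
  V = m / rho
  V = 134.9 / 2.452 = 55.016 cm^3

55.016 cm^3


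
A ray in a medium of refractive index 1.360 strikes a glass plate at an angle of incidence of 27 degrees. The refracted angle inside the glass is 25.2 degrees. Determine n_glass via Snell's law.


Apply Snell's law: n1 * sin(theta1) = n2 * sin(theta2)
  n2 = n1 * sin(theta1) / sin(theta2)
  sin(27) = 0.45399
  sin(25.2) = 0.425779
  n2 = 1.360 * 0.45399 / 0.425779 = 1.4501

1.4501


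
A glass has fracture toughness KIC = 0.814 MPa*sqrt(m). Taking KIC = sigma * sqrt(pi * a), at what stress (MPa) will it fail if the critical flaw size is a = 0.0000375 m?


Rearrange KIC = sigma * sqrt(pi * a):
  sigma = KIC / sqrt(pi * a)
  sqrt(pi * 0.0000375) = 0.010854
  sigma = 0.814 / 0.010854 = 75.0 MPa

75.0 MPa


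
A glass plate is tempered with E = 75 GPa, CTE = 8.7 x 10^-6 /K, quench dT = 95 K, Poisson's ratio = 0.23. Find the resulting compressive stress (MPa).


Tempering stress: sigma = E * alpha * dT / (1 - nu)
  E (MPa) = 75 * 1000 = 75000
  Numerator = 75000 * (8.7 x 10^-6) * 95 = 61.9875
  Denominator = 1 - 0.23 = 0.77
  sigma = 61.9875 / 0.77 = 80.5 MPa

80.5 MPa


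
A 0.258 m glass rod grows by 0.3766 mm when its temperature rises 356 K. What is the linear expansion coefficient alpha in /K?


Rearrange dL = alpha * L0 * dT for alpha:
  alpha = dL / (L0 * dT)
  alpha = (0.3766 / 1000) / (0.258 * 356) = 0.0000041 /K = 4.1 x 10^-6 /K

4.1 x 10^-6 /K


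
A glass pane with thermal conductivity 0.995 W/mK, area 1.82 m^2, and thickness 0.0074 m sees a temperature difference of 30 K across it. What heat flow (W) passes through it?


Fourier's law: Q = k * A * dT / t
  Q = 0.995 * 1.82 * 30 / 0.0074
  Q = 54.327 / 0.0074 = 7341.5 W

7341.5 W


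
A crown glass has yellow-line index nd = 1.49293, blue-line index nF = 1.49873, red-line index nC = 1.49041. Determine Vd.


Abbe number formula: Vd = (nd - 1) / (nF - nC)
  nd - 1 = 1.49293 - 1 = 0.49293
  nF - nC = 1.49873 - 1.49041 = 0.00832
  Vd = 0.49293 / 0.00832 = 59.25

59.25


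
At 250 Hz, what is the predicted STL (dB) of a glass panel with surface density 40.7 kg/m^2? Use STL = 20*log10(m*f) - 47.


Mass law: STL = 20 * log10(m * f) - 47
  m * f = 40.7 * 250 = 10175
  log10(10175) = 4.00753
  STL = 20 * 4.00753 - 47 = 80.1506 - 47 = 33.2 dB

33.2 dB


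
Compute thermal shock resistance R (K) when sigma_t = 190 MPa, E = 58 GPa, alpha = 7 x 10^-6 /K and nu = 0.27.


Thermal shock resistance: R = sigma * (1 - nu) / (E * alpha)
  Numerator = 190 * (1 - 0.27) = 138.7
  Denominator = 58 * 1000 * (7 x 10^-6) = 0.406
  R = 138.7 / 0.406 = 341.6 K

341.6 K


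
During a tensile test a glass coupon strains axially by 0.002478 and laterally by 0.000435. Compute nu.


Poisson's ratio: nu = lateral strain / axial strain
  nu = 0.000435 / 0.002478 = 0.1755

0.1755


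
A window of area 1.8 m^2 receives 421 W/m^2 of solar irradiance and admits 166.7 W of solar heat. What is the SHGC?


Rearrange Q = Area * SHGC * Irradiance:
  SHGC = Q / (Area * Irradiance)
  SHGC = 166.7 / (1.8 * 421) = 0.22

0.22


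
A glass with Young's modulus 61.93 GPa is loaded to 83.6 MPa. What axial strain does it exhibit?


Rearrange E = sigma / epsilon:
  epsilon = sigma / E
  E (MPa) = 61.93 * 1000 = 61930
  epsilon = 83.6 / 61930 = 0.00135

0.00135


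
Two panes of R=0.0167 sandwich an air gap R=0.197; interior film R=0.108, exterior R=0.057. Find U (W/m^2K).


Total thermal resistance (series):
  R_total = R_in + R_glass + R_air + R_glass + R_out
  R_total = 0.108 + 0.0167 + 0.197 + 0.0167 + 0.057 = 0.3954 m^2K/W
U-value = 1 / R_total = 1 / 0.3954 = 2.529 W/m^2K

2.529 W/m^2K


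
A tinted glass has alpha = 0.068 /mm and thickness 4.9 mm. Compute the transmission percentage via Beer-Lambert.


Beer-Lambert law: T = exp(-alpha * thickness)
  exponent = -0.068 * 4.9 = -0.3332
  T = exp(-0.3332) = 0.7166
  Percentage = 0.7166 * 100 = 71.66%

71.66%


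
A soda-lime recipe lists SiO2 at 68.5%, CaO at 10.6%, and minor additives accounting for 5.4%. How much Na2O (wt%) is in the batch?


Pieces sum to 100%:
  Na2O = 100 - (SiO2 + CaO + others)
  Na2O = 100 - (68.5 + 10.6 + 5.4) = 15.5%

15.5%


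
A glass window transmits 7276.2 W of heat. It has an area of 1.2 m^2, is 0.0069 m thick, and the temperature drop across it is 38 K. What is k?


Fourier's law rearranged: k = Q * t / (A * dT)
  Numerator = 7276.2 * 0.0069 = 50.20578
  Denominator = 1.2 * 38 = 45.6
  k = 50.20578 / 45.6 = 1.101 W/mK

1.101 W/mK


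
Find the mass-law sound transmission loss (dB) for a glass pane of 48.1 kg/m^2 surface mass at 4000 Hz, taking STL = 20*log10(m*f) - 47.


Mass law: STL = 20 * log10(m * f) - 47
  m * f = 48.1 * 4000 = 192400
  log10(192400) = 5.28421
  STL = 20 * 5.28421 - 47 = 105.6842 - 47 = 58.7 dB

58.7 dB


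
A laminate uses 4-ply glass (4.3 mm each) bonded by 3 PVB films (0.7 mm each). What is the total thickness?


Total thickness = glass contribution + PVB contribution
  Glass: 4 * 4.3 = 17.2 mm
  PVB: 3 * 0.7 = 2.1 mm
  Total = 17.2 + 2.1 = 19.3 mm

19.3 mm


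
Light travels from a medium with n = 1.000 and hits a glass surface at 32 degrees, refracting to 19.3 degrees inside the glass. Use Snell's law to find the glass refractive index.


Apply Snell's law: n1 * sin(theta1) = n2 * sin(theta2)
  n2 = n1 * sin(theta1) / sin(theta2)
  sin(32) = 0.529919
  sin(19.3) = 0.330514
  n2 = 1.000 * 0.529919 / 0.330514 = 1.6033

1.6033


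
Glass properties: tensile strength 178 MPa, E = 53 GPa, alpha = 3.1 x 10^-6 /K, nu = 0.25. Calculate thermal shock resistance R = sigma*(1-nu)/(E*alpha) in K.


Thermal shock resistance: R = sigma * (1 - nu) / (E * alpha)
  Numerator = 178 * (1 - 0.25) = 133.5
  Denominator = 53 * 1000 * (3.1 x 10^-6) = 0.1643
  R = 133.5 / 0.1643 = 812.5 K

812.5 K


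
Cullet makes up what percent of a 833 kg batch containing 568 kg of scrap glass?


Cullet ratio = (cullet mass / total batch mass) * 100
  Ratio = 568 / 833 * 100 = 68.19%

68.19%


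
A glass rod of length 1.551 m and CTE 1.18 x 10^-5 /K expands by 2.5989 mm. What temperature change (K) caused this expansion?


Rearrange dL = alpha * L0 * dT for dT:
  dT = dL / (alpha * L0)
  dL (m) = 2.5989 / 1000 = 0.0025989
  dT = 0.0025989 / ((1.18 x 10^-5) * 1.551) = 142.0 K

142.0 K


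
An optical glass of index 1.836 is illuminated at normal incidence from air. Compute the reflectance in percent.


Fresnel reflectance at normal incidence:
  R = ((n - 1)/(n + 1))^2
  (n - 1)/(n + 1) = (1.836 - 1)/(1.836 + 1) = 0.294781
  R = 0.294781^2 = 0.0868958
  R(%) = 0.0868958 * 100 = 8.69%

8.69%


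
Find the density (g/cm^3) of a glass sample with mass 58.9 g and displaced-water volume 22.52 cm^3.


Use the definition of density:
  rho = mass / volume
  rho = 58.9 / 22.52 = 2.615 g/cm^3

2.615 g/cm^3


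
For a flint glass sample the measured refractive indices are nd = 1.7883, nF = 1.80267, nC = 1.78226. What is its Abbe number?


Abbe number formula: Vd = (nd - 1) / (nF - nC)
  nd - 1 = 1.7883 - 1 = 0.7883
  nF - nC = 1.80267 - 1.78226 = 0.02041
  Vd = 0.7883 / 0.02041 = 38.62

38.62


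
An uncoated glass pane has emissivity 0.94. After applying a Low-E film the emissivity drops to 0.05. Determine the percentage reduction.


Percentage reduction = (1 - coated/uncoated) * 100
  Ratio = 0.05 / 0.94 = 0.0532
  Reduction = (1 - 0.0532) * 100 = 94.7%

94.7%


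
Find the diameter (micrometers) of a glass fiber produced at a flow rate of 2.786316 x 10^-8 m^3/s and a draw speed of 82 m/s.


Cross-sectional area from continuity:
  A = Q / v = 2.786316 x 10^-8 / 82 = 3.397946 x 10^-10 m^2
Diameter from circular cross-section:
  d = sqrt(4A / pi) * 10^6 (m -> um)
  d = sqrt(4 * 3.397946 x 10^-10 / pi) * 10^6 = 20.8 um

20.8 um


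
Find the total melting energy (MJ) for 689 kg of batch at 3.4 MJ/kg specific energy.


Total energy = mass * specific energy
  E = 689 * 3.4 = 2342.6 MJ

2342.6 MJ


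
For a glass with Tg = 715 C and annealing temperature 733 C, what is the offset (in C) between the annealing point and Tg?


Offset = T_anneal - Tg:
  offset = 733 - 715 = 18 C

18 C


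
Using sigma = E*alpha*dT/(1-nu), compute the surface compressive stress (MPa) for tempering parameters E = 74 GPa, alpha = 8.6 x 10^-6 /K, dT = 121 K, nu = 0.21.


Tempering stress: sigma = E * alpha * dT / (1 - nu)
  E (MPa) = 74 * 1000 = 74000
  Numerator = 74000 * (8.6 x 10^-6) * 121 = 77.0044
  Denominator = 1 - 0.21 = 0.79
  sigma = 77.0044 / 0.79 = 97.5 MPa

97.5 MPa


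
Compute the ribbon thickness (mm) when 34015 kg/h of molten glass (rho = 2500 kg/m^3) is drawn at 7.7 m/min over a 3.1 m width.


Ribbon cross-section from mass balance:
  Volume rate = throughput / density = 34015 / 2500 = 13.606 m^3/h
  thickness = volume rate / (speed * 60 * width), i.e.
  thickness = throughput / (60 * speed * width * density) * 1000
  thickness = 34015 / (60 * 7.7 * 3.1 * 2500) * 1000 = 9.5 mm

9.5 mm


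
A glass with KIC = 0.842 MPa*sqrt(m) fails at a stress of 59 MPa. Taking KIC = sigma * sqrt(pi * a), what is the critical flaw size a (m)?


Rearrange KIC = sigma * sqrt(pi * a):
  sqrt(pi * a) = KIC / sigma
  sqrt(pi * a) = 0.842 / 59 = 0.014271
  a = (KIC / sigma)^2 / pi
  a = 0.014271^2 / pi = 0.0000648 m

0.0000648 m


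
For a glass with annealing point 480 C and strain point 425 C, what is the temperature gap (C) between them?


Gap = T_anneal - T_strain:
  gap = 480 - 425 = 55 C

55 C


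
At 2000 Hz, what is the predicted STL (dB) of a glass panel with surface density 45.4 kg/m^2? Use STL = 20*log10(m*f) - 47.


Mass law: STL = 20 * log10(m * f) - 47
  m * f = 45.4 * 2000 = 90800
  log10(90800) = 4.95809
  STL = 20 * 4.95809 - 47 = 99.1618 - 47 = 52.2 dB

52.2 dB


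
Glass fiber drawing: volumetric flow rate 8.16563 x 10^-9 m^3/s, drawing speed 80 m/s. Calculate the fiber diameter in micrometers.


Cross-sectional area from continuity:
  A = Q / v = 8.16563 x 10^-9 / 80 = 1.020704 x 10^-10 m^2
Diameter from circular cross-section:
  d = sqrt(4A / pi) * 10^6 (m -> um)
  d = sqrt(4 * 1.020704 x 10^-10 / pi) * 10^6 = 11.4 um

11.4 um


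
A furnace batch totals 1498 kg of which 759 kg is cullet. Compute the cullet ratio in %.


Cullet ratio = (cullet mass / total batch mass) * 100
  Ratio = 759 / 1498 * 100 = 50.67%

50.67%


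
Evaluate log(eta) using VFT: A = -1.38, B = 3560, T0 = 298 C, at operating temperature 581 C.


VFT equation: log(eta) = A + B / (T - T0)
  T - T0 = 581 - 298 = 283
  B / (T - T0) = 3560 / 283 = 12.58
  log(eta) = -1.38 + 12.58 = 11.2

11.2


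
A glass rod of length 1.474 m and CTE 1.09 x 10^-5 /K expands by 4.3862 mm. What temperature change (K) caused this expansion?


Rearrange dL = alpha * L0 * dT for dT:
  dT = dL / (alpha * L0)
  dL (m) = 4.3862 / 1000 = 0.0043862
  dT = 0.0043862 / ((1.09 x 10^-5) * 1.474) = 273.0 K

273.0 K


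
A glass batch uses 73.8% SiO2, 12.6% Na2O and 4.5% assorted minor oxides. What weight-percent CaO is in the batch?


Pieces sum to 100%:
  CaO = 100 - (SiO2 + Na2O + others)
  CaO = 100 - (73.8 + 12.6 + 4.5) = 9.1%

9.1%


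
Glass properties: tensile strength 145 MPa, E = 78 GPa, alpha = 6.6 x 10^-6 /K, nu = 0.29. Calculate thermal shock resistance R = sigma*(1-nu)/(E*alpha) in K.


Thermal shock resistance: R = sigma * (1 - nu) / (E * alpha)
  Numerator = 145 * (1 - 0.29) = 102.95
  Denominator = 78 * 1000 * (6.6 x 10^-6) = 0.5148
  R = 102.95 / 0.5148 = 200.0 K

200.0 K


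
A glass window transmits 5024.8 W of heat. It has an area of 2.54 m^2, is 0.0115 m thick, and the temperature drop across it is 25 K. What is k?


Fourier's law rearranged: k = Q * t / (A * dT)
  Numerator = 5024.8 * 0.0115 = 57.7852
  Denominator = 2.54 * 25 = 63.5
  k = 57.7852 / 63.5 = 0.91 W/mK

0.91 W/mK


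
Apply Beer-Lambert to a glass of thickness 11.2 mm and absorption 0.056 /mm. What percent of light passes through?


Beer-Lambert law: T = exp(-alpha * thickness)
  exponent = -0.056 * 11.2 = -0.6272
  T = exp(-0.6272) = 0.5341
  Percentage = 0.5341 * 100 = 53.41%

53.41%


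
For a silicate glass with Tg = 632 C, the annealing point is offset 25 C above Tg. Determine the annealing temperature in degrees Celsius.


The annealing temperature is Tg plus the offset:
  T_anneal = 632 + 25 = 657 C

657 C


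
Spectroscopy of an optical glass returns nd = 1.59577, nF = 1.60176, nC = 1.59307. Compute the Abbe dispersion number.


Abbe number formula: Vd = (nd - 1) / (nF - nC)
  nd - 1 = 1.59577 - 1 = 0.59577
  nF - nC = 1.60176 - 1.59307 = 0.00869
  Vd = 0.59577 / 0.00869 = 68.56

68.56


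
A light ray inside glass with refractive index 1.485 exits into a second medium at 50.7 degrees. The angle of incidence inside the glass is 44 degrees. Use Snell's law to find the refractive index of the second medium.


Apply Snell's law: n1 * sin(theta1) = n2 * sin(theta2)
  n2 = n1 * sin(theta1) / sin(theta2)
  sin(44) = 0.694658
  sin(50.7) = 0.77384
  n2 = 1.485 * 0.694658 / 0.77384 = 1.333

1.333


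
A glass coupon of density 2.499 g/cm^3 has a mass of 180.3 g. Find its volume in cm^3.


Rearrange rho = m / V:
  V = m / rho
  V = 180.3 / 2.499 = 72.149 cm^3

72.149 cm^3


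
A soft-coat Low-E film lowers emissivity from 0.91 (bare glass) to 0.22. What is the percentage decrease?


Percentage reduction = (1 - coated/uncoated) * 100
  Ratio = 0.22 / 0.91 = 0.2418
  Reduction = (1 - 0.2418) * 100 = 75.8%

75.8%


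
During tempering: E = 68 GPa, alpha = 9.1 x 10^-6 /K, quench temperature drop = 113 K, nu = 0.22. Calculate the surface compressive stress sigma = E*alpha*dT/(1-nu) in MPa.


Tempering stress: sigma = E * alpha * dT / (1 - nu)
  E (MPa) = 68 * 1000 = 68000
  Numerator = 68000 * (9.1 x 10^-6) * 113 = 69.9244
  Denominator = 1 - 0.22 = 0.78
  sigma = 69.9244 / 0.78 = 89.6 MPa

89.6 MPa


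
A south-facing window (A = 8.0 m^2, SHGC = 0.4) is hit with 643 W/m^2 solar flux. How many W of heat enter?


Solar heat gain: Q = Area * SHGC * Irradiance
  Q = 8.0 * 0.4 * 643 = 2057.6 W

2057.6 W


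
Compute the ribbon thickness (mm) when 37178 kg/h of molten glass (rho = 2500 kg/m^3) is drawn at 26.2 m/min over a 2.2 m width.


Ribbon cross-section from mass balance:
  Volume rate = throughput / density = 37178 / 2500 = 14.8712 m^3/h
  thickness = volume rate / (speed * 60 * width), i.e.
  thickness = throughput / (60 * speed * width * density) * 1000
  thickness = 37178 / (60 * 26.2 * 2.2 * 2500) * 1000 = 4.3 mm

4.3 mm


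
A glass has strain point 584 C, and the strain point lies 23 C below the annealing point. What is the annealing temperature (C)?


T_anneal = T_strain + gap:
  T_anneal = 584 + 23 = 607 C

607 C


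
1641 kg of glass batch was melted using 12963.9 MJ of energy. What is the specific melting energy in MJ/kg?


Rearrange E = m * s for s:
  s = E / m
  s = 12963.9 / 1641 = 7.9 MJ/kg

7.9 MJ/kg


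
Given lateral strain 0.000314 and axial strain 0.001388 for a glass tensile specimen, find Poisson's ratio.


Poisson's ratio: nu = lateral strain / axial strain
  nu = 0.000314 / 0.001388 = 0.2262

0.2262


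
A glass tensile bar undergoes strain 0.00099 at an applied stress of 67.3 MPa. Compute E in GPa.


Young's modulus: E = stress / strain
  E = 67.3 MPa / 0.00099 = 67979.8 MPa
Convert to GPa: 67979.8 / 1000 = 67.98 GPa

67.98 GPa


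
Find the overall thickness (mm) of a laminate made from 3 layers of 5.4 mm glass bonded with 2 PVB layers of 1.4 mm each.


Total thickness = glass contribution + PVB contribution
  Glass: 3 * 5.4 = 16.2 mm
  PVB: 2 * 1.4 = 2.8 mm
  Total = 16.2 + 2.8 = 19.0 mm

19.0 mm


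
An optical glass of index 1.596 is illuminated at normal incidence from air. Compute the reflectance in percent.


Fresnel reflectance at normal incidence:
  R = ((n - 1)/(n + 1))^2
  (n - 1)/(n + 1) = (1.596 - 1)/(1.596 + 1) = 0.229584
  R = 0.229584^2 = 0.0527088
  R(%) = 0.0527088 * 100 = 5.271%

5.271%


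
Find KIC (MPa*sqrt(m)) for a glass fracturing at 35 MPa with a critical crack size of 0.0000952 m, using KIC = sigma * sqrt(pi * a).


Fracture toughness: KIC = sigma * sqrt(pi * a)
  pi * a = pi * 0.0000952 = 0.00029908
  sqrt(pi * a) = 0.017294
  KIC = 35 * 0.017294 = 0.605 MPa*sqrt(m)

0.605 MPa*sqrt(m)


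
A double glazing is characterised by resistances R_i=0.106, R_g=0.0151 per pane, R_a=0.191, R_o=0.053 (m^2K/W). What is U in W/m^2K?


Total thermal resistance (series):
  R_total = R_in + R_glass + R_air + R_glass + R_out
  R_total = 0.106 + 0.0151 + 0.191 + 0.0151 + 0.053 = 0.3802 m^2K/W
U-value = 1 / R_total = 1 / 0.3802 = 2.63 W/m^2K

2.63 W/m^2K


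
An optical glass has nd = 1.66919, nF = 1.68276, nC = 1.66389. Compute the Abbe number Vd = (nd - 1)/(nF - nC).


Abbe number formula: Vd = (nd - 1) / (nF - nC)
  nd - 1 = 1.66919 - 1 = 0.66919
  nF - nC = 1.68276 - 1.66389 = 0.01887
  Vd = 0.66919 / 0.01887 = 35.46

35.46


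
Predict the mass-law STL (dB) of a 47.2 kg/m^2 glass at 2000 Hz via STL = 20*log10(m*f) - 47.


Mass law: STL = 20 * log10(m * f) - 47
  m * f = 47.2 * 2000 = 94400
  log10(94400) = 4.97497
  STL = 20 * 4.97497 - 47 = 99.4994 - 47 = 52.5 dB

52.5 dB


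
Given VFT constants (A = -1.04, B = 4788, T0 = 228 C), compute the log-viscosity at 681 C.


VFT equation: log(eta) = A + B / (T - T0)
  T - T0 = 681 - 228 = 453
  B / (T - T0) = 4788 / 453 = 10.57
  log(eta) = -1.04 + 10.57 = 9.53

9.53


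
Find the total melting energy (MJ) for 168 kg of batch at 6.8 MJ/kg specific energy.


Total energy = mass * specific energy
  E = 168 * 6.8 = 1142.4 MJ

1142.4 MJ


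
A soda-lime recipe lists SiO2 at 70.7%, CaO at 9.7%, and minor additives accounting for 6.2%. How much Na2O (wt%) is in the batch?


Pieces sum to 100%:
  Na2O = 100 - (SiO2 + CaO + others)
  Na2O = 100 - (70.7 + 9.7 + 6.2) = 13.4%

13.4%


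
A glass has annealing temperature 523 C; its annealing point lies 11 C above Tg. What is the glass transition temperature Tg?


Rearrange T_anneal = Tg + offset for Tg:
  Tg = T_anneal - offset = 523 - 11 = 512 C

512 C


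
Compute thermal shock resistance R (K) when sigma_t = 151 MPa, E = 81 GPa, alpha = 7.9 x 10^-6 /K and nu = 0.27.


Thermal shock resistance: R = sigma * (1 - nu) / (E * alpha)
  Numerator = 151 * (1 - 0.27) = 110.23
  Denominator = 81 * 1000 * (7.9 x 10^-6) = 0.6399
  R = 110.23 / 0.6399 = 172.3 K

172.3 K


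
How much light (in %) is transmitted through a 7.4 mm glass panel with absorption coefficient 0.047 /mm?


Beer-Lambert law: T = exp(-alpha * thickness)
  exponent = -0.047 * 7.4 = -0.3478
  T = exp(-0.3478) = 0.7062
  Percentage = 0.7062 * 100 = 70.62%

70.62%


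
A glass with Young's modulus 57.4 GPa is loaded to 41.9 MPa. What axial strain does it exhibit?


Rearrange E = sigma / epsilon:
  epsilon = sigma / E
  E (MPa) = 57.4 * 1000 = 57400
  epsilon = 41.9 / 57400 = 0.00073

0.00073


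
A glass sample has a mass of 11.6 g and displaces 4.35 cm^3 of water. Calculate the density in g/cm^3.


Use the definition of density:
  rho = mass / volume
  rho = 11.6 / 4.35 = 2.667 g/cm^3

2.667 g/cm^3


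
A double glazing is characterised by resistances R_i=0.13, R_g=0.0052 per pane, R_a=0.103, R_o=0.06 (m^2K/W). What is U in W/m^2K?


Total thermal resistance (series):
  R_total = R_in + R_glass + R_air + R_glass + R_out
  R_total = 0.13 + 0.0052 + 0.103 + 0.0052 + 0.06 = 0.3034 m^2K/W
U-value = 1 / R_total = 1 / 0.3034 = 3.296 W/m^2K

3.296 W/m^2K


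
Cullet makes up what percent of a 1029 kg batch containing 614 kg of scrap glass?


Cullet ratio = (cullet mass / total batch mass) * 100
  Ratio = 614 / 1029 * 100 = 59.67%

59.67%


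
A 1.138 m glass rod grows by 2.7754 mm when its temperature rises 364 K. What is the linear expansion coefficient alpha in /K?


Rearrange dL = alpha * L0 * dT for alpha:
  alpha = dL / (L0 * dT)
  alpha = (2.7754 / 1000) / (1.138 * 364) = 0.0000067 /K = 6.7 x 10^-6 /K

6.7 x 10^-6 /K


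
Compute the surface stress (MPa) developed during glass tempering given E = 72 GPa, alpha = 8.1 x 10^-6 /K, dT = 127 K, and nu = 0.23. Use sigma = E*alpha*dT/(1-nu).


Tempering stress: sigma = E * alpha * dT / (1 - nu)
  E (MPa) = 72 * 1000 = 72000
  Numerator = 72000 * (8.1 x 10^-6) * 127 = 74.0664
  Denominator = 1 - 0.23 = 0.77
  sigma = 74.0664 / 0.77 = 96.2 MPa

96.2 MPa


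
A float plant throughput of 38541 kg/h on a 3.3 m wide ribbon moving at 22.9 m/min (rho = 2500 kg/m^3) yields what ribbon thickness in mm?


Ribbon cross-section from mass balance:
  Volume rate = throughput / density = 38541 / 2500 = 15.4164 m^3/h
  thickness = volume rate / (speed * 60 * width), i.e.
  thickness = throughput / (60 * speed * width * density) * 1000
  thickness = 38541 / (60 * 22.9 * 3.3 * 2500) * 1000 = 3.4 mm

3.4 mm


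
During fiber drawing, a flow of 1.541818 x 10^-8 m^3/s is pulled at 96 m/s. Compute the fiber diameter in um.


Cross-sectional area from continuity:
  A = Q / v = 1.541818 x 10^-8 / 96 = 1.60606 x 10^-10 m^2
Diameter from circular cross-section:
  d = sqrt(4A / pi) * 10^6 (m -> um)
  d = sqrt(4 * 1.60606 x 10^-10 / pi) * 10^6 = 14.3 um

14.3 um


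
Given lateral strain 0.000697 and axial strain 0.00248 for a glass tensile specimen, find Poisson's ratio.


Poisson's ratio: nu = lateral strain / axial strain
  nu = 0.000697 / 0.00248 = 0.281

0.281


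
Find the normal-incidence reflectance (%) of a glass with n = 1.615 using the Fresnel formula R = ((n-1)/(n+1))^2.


Fresnel reflectance at normal incidence:
  R = ((n - 1)/(n + 1))^2
  (n - 1)/(n + 1) = (1.615 - 1)/(1.615 + 1) = 0.235182
  R = 0.235182^2 = 0.0553106
  R(%) = 0.0553106 * 100 = 5.531%

5.531%


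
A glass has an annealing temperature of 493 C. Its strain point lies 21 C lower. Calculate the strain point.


Strain point = annealing point - difference:
  T_strain = 493 - 21 = 472 C

472 C


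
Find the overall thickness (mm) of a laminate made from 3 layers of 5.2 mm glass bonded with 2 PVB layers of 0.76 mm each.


Total thickness = glass contribution + PVB contribution
  Glass: 3 * 5.2 = 15.6 mm
  PVB: 2 * 0.76 = 1.52 mm
  Total = 15.6 + 1.52 = 17.12 mm

17.12 mm


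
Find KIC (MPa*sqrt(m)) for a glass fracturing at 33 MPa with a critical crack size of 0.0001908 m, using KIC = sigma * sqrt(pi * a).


Fracture toughness: KIC = sigma * sqrt(pi * a)
  pi * a = pi * 0.0001908 = 0.000599416
  sqrt(pi * a) = 0.024483
  KIC = 33 * 0.024483 = 0.808 MPa*sqrt(m)

0.808 MPa*sqrt(m)


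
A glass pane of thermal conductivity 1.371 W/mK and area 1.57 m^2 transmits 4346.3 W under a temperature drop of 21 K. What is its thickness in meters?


Fourier's law: t = k * A * dT / Q
  t = 1.371 * 1.57 * 21 / 4346.3
  t = 45.20187 / 4346.3 = 0.0104 m

0.0104 m


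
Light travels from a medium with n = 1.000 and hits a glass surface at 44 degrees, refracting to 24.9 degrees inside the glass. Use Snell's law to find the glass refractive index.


Apply Snell's law: n1 * sin(theta1) = n2 * sin(theta2)
  n2 = n1 * sin(theta1) / sin(theta2)
  sin(44) = 0.694658
  sin(24.9) = 0.421036
  n2 = 1.000 * 0.694658 / 0.421036 = 1.6499

1.6499


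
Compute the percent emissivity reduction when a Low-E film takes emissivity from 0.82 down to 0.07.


Percentage reduction = (1 - coated/uncoated) * 100
  Ratio = 0.07 / 0.82 = 0.0854
  Reduction = (1 - 0.0854) * 100 = 91.5%

91.5%


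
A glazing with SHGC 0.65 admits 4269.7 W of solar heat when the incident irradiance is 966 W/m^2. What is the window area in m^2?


Rearrange Q = Area * SHGC * Irradiance:
  Area = Q / (SHGC * Irradiance)
  Area = 4269.7 / (0.65 * 966) = 6.8 m^2

6.8 m^2


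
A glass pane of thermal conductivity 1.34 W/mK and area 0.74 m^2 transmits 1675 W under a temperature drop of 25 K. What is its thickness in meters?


Fourier's law: t = k * A * dT / Q
  t = 1.34 * 0.74 * 25 / 1675
  t = 24.79 / 1675 = 0.0148 m

0.0148 m


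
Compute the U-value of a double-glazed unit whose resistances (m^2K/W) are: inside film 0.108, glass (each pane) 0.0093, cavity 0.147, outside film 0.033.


Total thermal resistance (series):
  R_total = R_in + R_glass + R_air + R_glass + R_out
  R_total = 0.108 + 0.0093 + 0.147 + 0.0093 + 0.033 = 0.3066 m^2K/W
U-value = 1 / R_total = 1 / 0.3066 = 3.262 W/m^2K

3.262 W/m^2K


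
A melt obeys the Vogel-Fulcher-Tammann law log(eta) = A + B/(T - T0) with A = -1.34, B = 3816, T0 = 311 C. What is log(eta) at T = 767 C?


VFT equation: log(eta) = A + B / (T - T0)
  T - T0 = 767 - 311 = 456
  B / (T - T0) = 3816 / 456 = 8.368
  log(eta) = -1.34 + 8.368 = 7.028

7.028


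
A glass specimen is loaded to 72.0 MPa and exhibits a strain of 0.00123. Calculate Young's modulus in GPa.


Young's modulus: E = stress / strain
  E = 72.0 MPa / 0.00123 = 58536.59 MPa
Convert to GPa: 58536.59 / 1000 = 58.54 GPa

58.54 GPa


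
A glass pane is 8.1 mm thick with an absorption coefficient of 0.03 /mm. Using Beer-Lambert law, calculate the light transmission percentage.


Beer-Lambert law: T = exp(-alpha * thickness)
  exponent = -0.03 * 8.1 = -0.243
  T = exp(-0.243) = 0.7843
  Percentage = 0.7843 * 100 = 78.43%

78.43%


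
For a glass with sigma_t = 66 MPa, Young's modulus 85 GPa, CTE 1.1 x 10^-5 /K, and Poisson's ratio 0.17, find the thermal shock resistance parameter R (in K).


Thermal shock resistance: R = sigma * (1 - nu) / (E * alpha)
  Numerator = 66 * (1 - 0.17) = 54.78
  Denominator = 85 * 1000 * (1.1 x 10^-5) = 0.935
  R = 54.78 / 0.935 = 58.6 K

58.6 K


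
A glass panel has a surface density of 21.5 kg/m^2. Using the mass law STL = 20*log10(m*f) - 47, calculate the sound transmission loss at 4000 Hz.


Mass law: STL = 20 * log10(m * f) - 47
  m * f = 21.5 * 4000 = 86000
  log10(86000) = 4.9345
  STL = 20 * 4.9345 - 47 = 98.69 - 47 = 51.7 dB

51.7 dB


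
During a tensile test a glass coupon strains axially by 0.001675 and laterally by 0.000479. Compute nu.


Poisson's ratio: nu = lateral strain / axial strain
  nu = 0.000479 / 0.001675 = 0.286

0.286


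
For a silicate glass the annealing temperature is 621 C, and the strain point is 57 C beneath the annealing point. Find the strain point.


Strain point = annealing point - difference:
  T_strain = 621 - 57 = 564 C

564 C


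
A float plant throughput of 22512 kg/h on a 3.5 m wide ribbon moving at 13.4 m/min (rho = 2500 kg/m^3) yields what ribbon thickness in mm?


Ribbon cross-section from mass balance:
  Volume rate = throughput / density = 22512 / 2500 = 9.0048 m^3/h
  thickness = volume rate / (speed * 60 * width), i.e.
  thickness = throughput / (60 * speed * width * density) * 1000
  thickness = 22512 / (60 * 13.4 * 3.5 * 2500) * 1000 = 3.2 mm

3.2 mm


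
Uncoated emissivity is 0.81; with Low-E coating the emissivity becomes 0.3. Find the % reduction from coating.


Percentage reduction = (1 - coated/uncoated) * 100
  Ratio = 0.3 / 0.81 = 0.3704
  Reduction = (1 - 0.3704) * 100 = 63.0%

63.0%


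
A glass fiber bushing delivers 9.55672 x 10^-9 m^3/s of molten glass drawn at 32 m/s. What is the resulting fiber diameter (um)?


Cross-sectional area from continuity:
  A = Q / v = 9.55672 x 10^-9 / 32 = 2.986475 x 10^-10 m^2
Diameter from circular cross-section:
  d = sqrt(4A / pi) * 10^6 (m -> um)
  d = sqrt(4 * 2.986475 x 10^-10 / pi) * 10^6 = 19.5 um

19.5 um


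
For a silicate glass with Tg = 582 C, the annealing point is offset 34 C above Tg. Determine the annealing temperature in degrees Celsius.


The annealing temperature is Tg plus the offset:
  T_anneal = 582 + 34 = 616 C

616 C


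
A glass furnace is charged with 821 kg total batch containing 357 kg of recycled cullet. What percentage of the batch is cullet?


Cullet ratio = (cullet mass / total batch mass) * 100
  Ratio = 357 / 821 * 100 = 43.48%

43.48%


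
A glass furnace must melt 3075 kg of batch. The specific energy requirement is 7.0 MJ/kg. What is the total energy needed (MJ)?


Total energy = mass * specific energy
  E = 3075 * 7.0 = 21525 MJ

21525 MJ
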